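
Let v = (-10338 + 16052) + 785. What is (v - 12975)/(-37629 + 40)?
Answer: 6476/37589 ≈ 0.17228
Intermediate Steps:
v = 6499 (v = 5714 + 785 = 6499)
(v - 12975)/(-37629 + 40) = (6499 - 12975)/(-37629 + 40) = -6476/(-37589) = -6476*(-1/37589) = 6476/37589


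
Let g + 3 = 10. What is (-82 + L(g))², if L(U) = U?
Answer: 5625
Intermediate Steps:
g = 7 (g = -3 + 10 = 7)
(-82 + L(g))² = (-82 + 7)² = (-75)² = 5625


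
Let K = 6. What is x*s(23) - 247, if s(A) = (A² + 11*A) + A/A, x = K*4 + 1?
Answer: 19328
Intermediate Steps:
x = 25 (x = 6*4 + 1 = 24 + 1 = 25)
s(A) = 1 + A² + 11*A (s(A) = (A² + 11*A) + 1 = 1 + A² + 11*A)
x*s(23) - 247 = 25*(1 + 23² + 11*23) - 247 = 25*(1 + 529 + 253) - 247 = 25*783 - 247 = 19575 - 247 = 19328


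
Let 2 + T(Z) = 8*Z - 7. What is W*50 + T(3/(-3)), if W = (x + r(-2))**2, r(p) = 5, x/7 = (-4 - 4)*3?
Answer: 1328433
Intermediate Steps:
x = -168 (x = 7*((-4 - 4)*3) = 7*(-8*3) = 7*(-24) = -168)
T(Z) = -9 + 8*Z (T(Z) = -2 + (8*Z - 7) = -2 + (-7 + 8*Z) = -9 + 8*Z)
W = 26569 (W = (-168 + 5)**2 = (-163)**2 = 26569)
W*50 + T(3/(-3)) = 26569*50 + (-9 + 8*(3/(-3))) = 1328450 + (-9 + 8*(3*(-1/3))) = 1328450 + (-9 + 8*(-1)) = 1328450 + (-9 - 8) = 1328450 - 17 = 1328433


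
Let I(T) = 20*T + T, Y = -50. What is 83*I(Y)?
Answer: -87150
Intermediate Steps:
I(T) = 21*T
83*I(Y) = 83*(21*(-50)) = 83*(-1050) = -87150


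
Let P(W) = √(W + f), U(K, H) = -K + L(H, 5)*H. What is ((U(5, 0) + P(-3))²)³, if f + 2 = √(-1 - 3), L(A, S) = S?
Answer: (5 - √(-5 + 2*I))⁶ ≈ -16433.0 - 6216.5*I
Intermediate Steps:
f = -2 + 2*I (f = -2 + √(-1 - 3) = -2 + √(-4) = -2 + 2*I ≈ -2.0 + 2.0*I)
U(K, H) = -K + 5*H
P(W) = √(-2 + W + 2*I) (P(W) = √(W + (-2 + 2*I)) = √(-2 + W + 2*I))
((U(5, 0) + P(-3))²)³ = (((-1*5 + 5*0) + √(-2 - 3 + 2*I))²)³ = (((-5 + 0) + √(-5 + 2*I))²)³ = ((-5 + √(-5 + 2*I))²)³ = (-5 + √(-5 + 2*I))⁶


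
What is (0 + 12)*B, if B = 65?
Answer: 780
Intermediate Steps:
(0 + 12)*B = (0 + 12)*65 = 12*65 = 780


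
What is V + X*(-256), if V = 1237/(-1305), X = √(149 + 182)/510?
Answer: -1237/1305 - 128*√331/255 ≈ -10.080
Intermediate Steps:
X = √331/510 (X = √331*(1/510) = √331/510 ≈ 0.035673)
V = -1237/1305 (V = 1237*(-1/1305) = -1237/1305 ≈ -0.94789)
V + X*(-256) = -1237/1305 + (√331/510)*(-256) = -1237/1305 - 128*√331/255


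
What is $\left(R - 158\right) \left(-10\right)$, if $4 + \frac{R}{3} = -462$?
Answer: $15560$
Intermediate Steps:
$R = -1398$ ($R = -12 + 3 \left(-462\right) = -12 - 1386 = -1398$)
$\left(R - 158\right) \left(-10\right) = \left(-1398 - 158\right) \left(-10\right) = \left(-1556\right) \left(-10\right) = 15560$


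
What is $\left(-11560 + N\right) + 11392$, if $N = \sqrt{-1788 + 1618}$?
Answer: $-168 + i \sqrt{170} \approx -168.0 + 13.038 i$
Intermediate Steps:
$N = i \sqrt{170}$ ($N = \sqrt{-170} = i \sqrt{170} \approx 13.038 i$)
$\left(-11560 + N\right) + 11392 = \left(-11560 + i \sqrt{170}\right) + 11392 = -168 + i \sqrt{170}$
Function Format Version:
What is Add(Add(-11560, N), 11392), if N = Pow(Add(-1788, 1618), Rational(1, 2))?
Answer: Add(-168, Mul(I, Pow(170, Rational(1, 2)))) ≈ Add(-168.00, Mul(13.038, I))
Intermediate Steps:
N = Mul(I, Pow(170, Rational(1, 2))) (N = Pow(-170, Rational(1, 2)) = Mul(I, Pow(170, Rational(1, 2))) ≈ Mul(13.038, I))
Add(Add(-11560, N), 11392) = Add(Add(-11560, Mul(I, Pow(170, Rational(1, 2)))), 11392) = Add(-168, Mul(I, Pow(170, Rational(1, 2))))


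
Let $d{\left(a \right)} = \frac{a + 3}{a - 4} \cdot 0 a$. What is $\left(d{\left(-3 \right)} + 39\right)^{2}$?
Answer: $1521$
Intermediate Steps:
$d{\left(a \right)} = 0$ ($d{\left(a \right)} = \frac{3 + a}{-4 + a} 0 a = 0 a = 0$)
$\left(d{\left(-3 \right)} + 39\right)^{2} = \left(0 + 39\right)^{2} = 39^{2} = 1521$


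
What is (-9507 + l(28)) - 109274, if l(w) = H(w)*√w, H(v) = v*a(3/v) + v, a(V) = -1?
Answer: -118781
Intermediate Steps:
H(v) = 0 (H(v) = v*(-1) + v = -v + v = 0)
l(w) = 0 (l(w) = 0*√w = 0)
(-9507 + l(28)) - 109274 = (-9507 + 0) - 109274 = -9507 - 109274 = -118781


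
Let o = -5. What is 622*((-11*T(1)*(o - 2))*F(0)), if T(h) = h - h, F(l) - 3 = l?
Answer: 0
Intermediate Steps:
F(l) = 3 + l
T(h) = 0
622*((-11*T(1)*(o - 2))*F(0)) = 622*((-0*(-5 - 2))*(3 + 0)) = 622*(-0*(-7)*3) = 622*(-11*0*3) = 622*(0*3) = 622*0 = 0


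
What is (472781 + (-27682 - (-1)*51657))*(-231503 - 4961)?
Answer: -117464910784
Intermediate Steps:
(472781 + (-27682 - (-1)*51657))*(-231503 - 4961) = (472781 + (-27682 - 1*(-51657)))*(-236464) = (472781 + (-27682 + 51657))*(-236464) = (472781 + 23975)*(-236464) = 496756*(-236464) = -117464910784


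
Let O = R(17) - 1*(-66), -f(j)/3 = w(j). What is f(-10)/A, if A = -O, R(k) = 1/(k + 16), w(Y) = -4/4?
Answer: -99/2179 ≈ -0.045434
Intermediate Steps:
w(Y) = -1 (w(Y) = -4*¼ = -1)
R(k) = 1/(16 + k)
f(j) = 3 (f(j) = -3*(-1) = 3)
O = 2179/33 (O = 1/(16 + 17) - 1*(-66) = 1/33 + 66 = 2179/33 ≈ 66.030)
A = -2179/33 (A = -1*2179/33 = -2179/33 ≈ -66.030)
f(-10)/A = 3/(-2179/33) = 3*(-33/2179) = -99/2179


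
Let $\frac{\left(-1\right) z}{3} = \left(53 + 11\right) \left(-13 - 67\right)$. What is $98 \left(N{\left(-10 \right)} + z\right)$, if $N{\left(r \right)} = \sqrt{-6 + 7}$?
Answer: $1505378$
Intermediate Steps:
$N{\left(r \right)} = 1$ ($N{\left(r \right)} = \sqrt{1} = 1$)
$z = 15360$ ($z = - 3 \left(53 + 11\right) \left(-13 - 67\right) = - 3 \cdot 64 \left(-80\right) = \left(-3\right) \left(-5120\right) = 15360$)
$98 \left(N{\left(-10 \right)} + z\right) = 98 \left(1 + 15360\right) = 98 \cdot 15361 = 1505378$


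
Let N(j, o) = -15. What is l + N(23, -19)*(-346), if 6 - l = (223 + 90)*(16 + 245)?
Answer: -76497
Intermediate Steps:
l = -81687 (l = 6 - (223 + 90)*(16 + 245) = 6 - 313*261 = 6 - 1*81693 = 6 - 81693 = -81687)
l + N(23, -19)*(-346) = -81687 - 15*(-346) = -81687 + 5190 = -76497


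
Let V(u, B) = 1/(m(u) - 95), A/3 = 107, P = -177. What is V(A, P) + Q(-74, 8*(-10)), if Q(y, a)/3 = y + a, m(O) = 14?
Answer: -37423/81 ≈ -462.01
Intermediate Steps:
A = 321 (A = 3*107 = 321)
V(u, B) = -1/81 (V(u, B) = 1/(14 - 95) = 1/(-81) = -1/81)
Q(y, a) = 3*a + 3*y (Q(y, a) = 3*(y + a) = 3*(a + y) = 3*a + 3*y)
V(A, P) + Q(-74, 8*(-10)) = -1/81 + (3*(8*(-10)) + 3*(-74)) = -1/81 + (3*(-80) - 222) = -1/81 + (-240 - 222) = -1/81 - 462 = -37423/81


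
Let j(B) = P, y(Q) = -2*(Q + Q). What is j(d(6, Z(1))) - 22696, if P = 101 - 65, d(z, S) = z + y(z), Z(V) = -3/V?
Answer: -22660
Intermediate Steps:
y(Q) = -4*Q
d(z, S) = -3*z (d(z, S) = z - 4*z = -3*z)
P = 36
j(B) = 36
j(d(6, Z(1))) - 22696 = 36 - 22696 = -22660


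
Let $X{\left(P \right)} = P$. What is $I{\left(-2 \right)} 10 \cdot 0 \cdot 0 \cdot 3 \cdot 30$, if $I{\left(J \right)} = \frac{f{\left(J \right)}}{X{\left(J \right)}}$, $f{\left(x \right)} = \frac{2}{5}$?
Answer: $0$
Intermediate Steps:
$f{\left(x \right)} = \frac{2}{5}$ ($f{\left(x \right)} = 2 \cdot \frac{1}{5} = \frac{2}{5}$)
$I{\left(J \right)} = \frac{2}{5 J}$
$I{\left(-2 \right)} 10 \cdot 0 \cdot 0 \cdot 3 \cdot 30 = \frac{2}{5 \left(-2\right)} 10 \cdot 0 \cdot 0 \cdot 3 \cdot 30 = \frac{2}{5} \left(- \frac{1}{2}\right) 10 \cdot 0 \cdot 3 \cdot 30 = \left(- \frac{1}{5}\right) 10 \cdot 0 \cdot 30 = \left(-2\right) 0 \cdot 30 = 0 \cdot 30 = 0$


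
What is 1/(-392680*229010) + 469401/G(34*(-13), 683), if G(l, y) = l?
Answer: -21106063667783621/19874009942800 ≈ -1062.0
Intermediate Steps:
1/(-392680*229010) + 469401/G(34*(-13), 683) = 1/(-392680*229010) + 469401/((34*(-13))) = -1/392680*1/229010 + 469401/(-442) = -1/89927646800 + 469401*(-1/442) = -1/89927646800 - 469401/442 = -21106063667783621/19874009942800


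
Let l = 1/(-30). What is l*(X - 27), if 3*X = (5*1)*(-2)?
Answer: 91/90 ≈ 1.0111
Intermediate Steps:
X = -10/3 (X = ((5*1)*(-2))/3 = (5*(-2))/3 = (⅓)*(-10) = -10/3 ≈ -3.3333)
l = -1/30 ≈ -0.033333
l*(X - 27) = -(-10/3 - 27)/30 = -1/30*(-91/3) = 91/90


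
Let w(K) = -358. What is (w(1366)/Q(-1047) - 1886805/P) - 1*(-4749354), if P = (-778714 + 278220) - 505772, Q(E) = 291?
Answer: 463574067798917/97607802 ≈ 4.7494e+6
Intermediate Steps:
P = -1006266 (P = -500494 - 505772 = -1006266)
(w(1366)/Q(-1047) - 1886805/P) - 1*(-4749354) = (-358/291 - 1886805/(-1006266)) - 1*(-4749354) = (-358*1/291 - 1886805*(-1/1006266)) + 4749354 = (-358/291 + 628935/335422) + 4749354 = 62939009/97607802 + 4749354 = 463574067798917/97607802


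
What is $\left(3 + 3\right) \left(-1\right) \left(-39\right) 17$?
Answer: $3978$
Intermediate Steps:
$\left(3 + 3\right) \left(-1\right) \left(-39\right) 17 = 6 \left(-1\right) \left(-39\right) 17 = \left(-6\right) \left(-39\right) 17 = 234 \cdot 17 = 3978$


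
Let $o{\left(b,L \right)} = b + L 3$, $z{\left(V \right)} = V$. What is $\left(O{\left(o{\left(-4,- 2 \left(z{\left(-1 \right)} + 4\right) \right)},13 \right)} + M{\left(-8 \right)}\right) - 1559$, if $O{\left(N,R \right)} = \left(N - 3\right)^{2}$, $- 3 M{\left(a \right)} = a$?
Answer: $- \frac{2794}{3} \approx -931.33$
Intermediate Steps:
$M{\left(a \right)} = - \frac{a}{3}$
$o{\left(b,L \right)} = b + 3 L$
$O{\left(N,R \right)} = \left(-3 + N\right)^{2}$
$\left(O{\left(o{\left(-4,- 2 \left(z{\left(-1 \right)} + 4\right) \right)},13 \right)} + M{\left(-8 \right)}\right) - 1559 = \left(\left(-3 + \left(-4 + 3 \left(- 2 \left(-1 + 4\right)\right)\right)\right)^{2} - - \frac{8}{3}\right) - 1559 = \left(\left(-3 + \left(-4 + 3 \left(\left(-2\right) 3\right)\right)\right)^{2} + \frac{8}{3}\right) - 1559 = \left(\left(-3 + \left(-4 + 3 \left(-6\right)\right)\right)^{2} + \frac{8}{3}\right) - 1559 = \left(\left(-3 - 22\right)^{2} + \frac{8}{3}\right) - 1559 = \left(\left(-25\right)^{2} + \frac{8}{3}\right) - 1559 = \left(625 + \frac{8}{3}\right) - 1559 = \frac{1883}{3} - 1559 = - \frac{2794}{3}$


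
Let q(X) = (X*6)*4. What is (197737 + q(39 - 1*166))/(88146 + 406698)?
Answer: 194689/494844 ≈ 0.39344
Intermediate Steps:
q(X) = 24*X (q(X) = (6*X)*4 = 24*X)
(197737 + q(39 - 1*166))/(88146 + 406698) = (197737 + 24*(39 - 1*166))/(88146 + 406698) = (197737 + 24*(39 - 166))/494844 = (197737 + 24*(-127))*(1/494844) = (197737 - 3048)*(1/494844) = 194689*(1/494844) = 194689/494844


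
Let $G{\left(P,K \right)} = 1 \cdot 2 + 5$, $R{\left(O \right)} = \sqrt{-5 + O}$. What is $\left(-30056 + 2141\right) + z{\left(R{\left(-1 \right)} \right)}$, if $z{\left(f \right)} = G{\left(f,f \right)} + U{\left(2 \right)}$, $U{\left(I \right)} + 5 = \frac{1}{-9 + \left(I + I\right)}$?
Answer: $- \frac{139566}{5} \approx -27913.0$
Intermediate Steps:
$G{\left(P,K \right)} = 7$ ($G{\left(P,K \right)} = 2 + 5 = 7$)
$U{\left(I \right)} = -5 + \frac{1}{-9 + 2 I}$ ($U{\left(I \right)} = -5 + \frac{1}{-9 + \left(I + I\right)} = -5 + \frac{1}{-9 + 2 I}$)
$z{\left(f \right)} = \frac{9}{5}$ ($z{\left(f \right)} = 7 + \frac{2 \left(23 - 10\right)}{-9 + 2 \cdot 2} = 7 + \frac{2 \left(23 - 10\right)}{-9 + 4} = 7 + 2 \frac{1}{-5} \cdot 13 = 7 + 2 \left(- \frac{1}{5}\right) 13 = 7 - \frac{26}{5} = \frac{9}{5}$)
$\left(-30056 + 2141\right) + z{\left(R{\left(-1 \right)} \right)} = \left(-30056 + 2141\right) + \frac{9}{5} = -27915 + \frac{9}{5} = - \frac{139566}{5}$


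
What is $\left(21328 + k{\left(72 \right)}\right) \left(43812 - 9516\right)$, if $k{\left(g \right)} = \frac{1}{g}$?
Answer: $\frac{2194396693}{3} \approx 7.3147 \cdot 10^{8}$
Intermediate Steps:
$\left(21328 + k{\left(72 \right)}\right) \left(43812 - 9516\right) = \left(21328 + \frac{1}{72}\right) \left(43812 - 9516\right) = \left(21328 + \frac{1}{72}\right) 34296 = \frac{1535617}{72} \cdot 34296 = \frac{2194396693}{3}$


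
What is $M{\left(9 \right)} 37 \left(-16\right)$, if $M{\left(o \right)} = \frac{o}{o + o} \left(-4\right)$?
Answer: $1184$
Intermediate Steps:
$M{\left(o \right)} = -2$ ($M{\left(o \right)} = \frac{o}{2 o} \left(-4\right) = \frac{1}{2 o} o \left(-4\right) = \frac{1}{2} \left(-4\right) = -2$)
$M{\left(9 \right)} 37 \left(-16\right) = \left(-2\right) 37 \left(-16\right) = \left(-74\right) \left(-16\right) = 1184$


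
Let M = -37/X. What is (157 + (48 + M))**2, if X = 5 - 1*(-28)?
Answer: 45265984/1089 ≈ 41567.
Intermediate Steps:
X = 33 (X = 5 + 28 = 33)
M = -37/33 ≈ -1.1212
(157 + (48 + M))**2 = (157 + (48 - 37/33))**2 = (157 + 1547/33)**2 = (6728/33)**2 = 45265984/1089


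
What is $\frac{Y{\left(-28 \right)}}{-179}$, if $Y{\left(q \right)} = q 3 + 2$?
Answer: $\frac{82}{179} \approx 0.4581$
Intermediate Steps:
$Y{\left(q \right)} = 2 + 3 q$ ($Y{\left(q \right)} = 3 q + 2 = 2 + 3 q$)
$\frac{Y{\left(-28 \right)}}{-179} = \frac{2 + 3 \left(-28\right)}{-179} = \left(2 - 84\right) \left(- \frac{1}{179}\right) = \left(-82\right) \left(- \frac{1}{179}\right) = \frac{82}{179}$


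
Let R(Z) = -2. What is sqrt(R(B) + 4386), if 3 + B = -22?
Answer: 4*sqrt(274) ≈ 66.212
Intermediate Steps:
B = -25 (B = -3 - 22 = -25)
sqrt(R(B) + 4386) = sqrt(-2 + 4386) = sqrt(4384) = 4*sqrt(274)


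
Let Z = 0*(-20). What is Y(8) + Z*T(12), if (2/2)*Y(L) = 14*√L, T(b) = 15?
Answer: 28*√2 ≈ 39.598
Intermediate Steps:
Z = 0
Y(L) = 14*√L
Y(8) + Z*T(12) = 14*√8 + 0*15 = 14*(2*√2) + 0 = 28*√2 + 0 = 28*√2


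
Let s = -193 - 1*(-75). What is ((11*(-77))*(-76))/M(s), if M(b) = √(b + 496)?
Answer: 4598*√42/9 ≈ 3310.9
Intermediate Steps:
s = -118 (s = -193 + 75 = -118)
M(b) = √(496 + b)
((11*(-77))*(-76))/M(s) = ((11*(-77))*(-76))/(√(496 - 118)) = (-847*(-76))/(√378) = 64372/((3*√42)) = 64372*(√42/126) = 4598*√42/9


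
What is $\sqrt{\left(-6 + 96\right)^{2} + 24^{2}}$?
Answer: $6 \sqrt{241} \approx 93.145$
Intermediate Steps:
$\sqrt{\left(-6 + 96\right)^{2} + 24^{2}} = \sqrt{90^{2} + 576} = \sqrt{8100 + 576} = \sqrt{8676} = 6 \sqrt{241}$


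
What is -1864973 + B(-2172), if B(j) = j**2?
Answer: 2852611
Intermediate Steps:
-1864973 + B(-2172) = -1864973 + (-2172)**2 = -1864973 + 4717584 = 2852611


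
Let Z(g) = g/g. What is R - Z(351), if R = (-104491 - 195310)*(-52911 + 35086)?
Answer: 5343952824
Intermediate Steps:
Z(g) = 1
R = 5343952825 (R = -299801*(-17825) = 5343952825)
R - Z(351) = 5343952825 - 1*1 = 5343952825 - 1 = 5343952824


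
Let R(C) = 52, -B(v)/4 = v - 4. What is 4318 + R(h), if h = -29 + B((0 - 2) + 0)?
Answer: 4370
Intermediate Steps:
B(v) = 16 - 4*v (B(v) = -4*(v - 4) = -4*(-4 + v) = 16 - 4*v)
h = -5 (h = -29 + (16 - 4*((0 - 2) + 0)) = -29 + (16 - 4*(-2 + 0)) = -29 + (16 - 4*(-2)) = -29 + (16 + 8) = -29 + 24 = -5)
4318 + R(h) = 4318 + 52 = 4370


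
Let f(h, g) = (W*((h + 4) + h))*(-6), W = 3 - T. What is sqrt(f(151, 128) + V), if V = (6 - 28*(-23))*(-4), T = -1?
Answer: 2*I*sqrt(2486) ≈ 99.72*I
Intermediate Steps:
W = 4 (W = 3 - 1*(-1) = 3 + 1 = 4)
f(h, g) = -96 - 48*h (f(h, g) = (4*((h + 4) + h))*(-6) = (4*((4 + h) + h))*(-6) = (4*(4 + 2*h))*(-6) = (16 + 8*h)*(-6) = -96 - 48*h)
V = -2600 (V = (6 + 644)*(-4) = 650*(-4) = -2600)
sqrt(f(151, 128) + V) = sqrt((-96 - 48*151) - 2600) = sqrt((-96 - 7248) - 2600) = sqrt(-7344 - 2600) = sqrt(-9944) = 2*I*sqrt(2486)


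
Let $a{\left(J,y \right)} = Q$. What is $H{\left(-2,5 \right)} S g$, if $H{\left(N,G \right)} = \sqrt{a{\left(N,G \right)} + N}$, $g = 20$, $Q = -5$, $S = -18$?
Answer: $- 360 i \sqrt{7} \approx - 952.47 i$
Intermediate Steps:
$a{\left(J,y \right)} = -5$
$H{\left(N,G \right)} = \sqrt{-5 + N}$
$H{\left(-2,5 \right)} S g = \sqrt{-5 - 2} \left(-18\right) 20 = \sqrt{-7} \left(-18\right) 20 = i \sqrt{7} \left(-18\right) 20 = - 18 i \sqrt{7} \cdot 20 = - 360 i \sqrt{7}$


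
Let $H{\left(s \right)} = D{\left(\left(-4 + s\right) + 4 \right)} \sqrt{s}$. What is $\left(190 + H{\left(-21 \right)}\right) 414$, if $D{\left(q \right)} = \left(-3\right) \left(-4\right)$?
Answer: $78660 + 4968 i \sqrt{21} \approx 78660.0 + 22766.0 i$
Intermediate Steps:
$D{\left(q \right)} = 12$
$H{\left(s \right)} = 12 \sqrt{s}$
$\left(190 + H{\left(-21 \right)}\right) 414 = \left(190 + 12 \sqrt{-21}\right) 414 = \left(190 + 12 i \sqrt{21}\right) 414 = 78660 + 4968 i \sqrt{21}$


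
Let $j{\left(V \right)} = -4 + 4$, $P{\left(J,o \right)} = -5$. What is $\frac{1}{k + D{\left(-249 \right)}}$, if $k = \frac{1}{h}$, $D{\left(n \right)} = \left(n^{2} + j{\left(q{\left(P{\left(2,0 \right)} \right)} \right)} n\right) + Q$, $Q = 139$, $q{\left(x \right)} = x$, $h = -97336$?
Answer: $\frac{97336}{6048459039} \approx 1.6093 \cdot 10^{-5}$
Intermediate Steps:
$j{\left(V \right)} = 0$
$D{\left(n \right)} = 139 + n^{2}$ ($D{\left(n \right)} = \left(n^{2} + 0 n\right) + 139 = \left(n^{2} + 0\right) + 139 = n^{2} + 139 = 139 + n^{2}$)
$k = - \frac{1}{97336}$ ($k = \frac{1}{-97336} = - \frac{1}{97336} \approx -1.0274 \cdot 10^{-5}$)
$\frac{1}{k + D{\left(-249 \right)}} = \frac{1}{- \frac{1}{97336} + \left(139 + \left(-249\right)^{2}\right)} = \frac{1}{- \frac{1}{97336} + \left(139 + 62001\right)} = \frac{1}{- \frac{1}{97336} + 62140} = \frac{1}{\frac{6048459039}{97336}} = \frac{97336}{6048459039}$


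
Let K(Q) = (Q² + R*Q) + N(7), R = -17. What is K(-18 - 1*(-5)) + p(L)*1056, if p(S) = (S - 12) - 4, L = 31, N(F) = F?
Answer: 16237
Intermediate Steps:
p(S) = -16 + S (p(S) = (-12 + S) - 4 = -16 + S)
K(Q) = 7 + Q² - 17*Q (K(Q) = (Q² - 17*Q) + 7 = 7 + Q² - 17*Q)
K(-18 - 1*(-5)) + p(L)*1056 = (7 + (-18 - 1*(-5))² - 17*(-18 - 1*(-5))) + (-16 + 31)*1056 = (7 + (-18 + 5)² - 17*(-18 + 5)) + 15*1056 = (7 + (-13)² - 17*(-13)) + 15840 = (7 + 169 + 221) + 15840 = 397 + 15840 = 16237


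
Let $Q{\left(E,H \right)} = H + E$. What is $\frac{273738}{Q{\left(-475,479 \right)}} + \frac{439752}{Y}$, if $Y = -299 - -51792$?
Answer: $\frac{7048674921}{102986} \approx 68443.0$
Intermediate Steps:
$Q{\left(E,H \right)} = E + H$
$Y = 51493$ ($Y = -299 + 51792 = 51493$)
$\frac{273738}{Q{\left(-475,479 \right)}} + \frac{439752}{Y} = \frac{273738}{-475 + 479} + \frac{439752}{51493} = \frac{273738}{4} + 439752 \cdot \frac{1}{51493} = 273738 \cdot \frac{1}{4} + \frac{439752}{51493} = \frac{136869}{2} + \frac{439752}{51493} = \frac{7048674921}{102986}$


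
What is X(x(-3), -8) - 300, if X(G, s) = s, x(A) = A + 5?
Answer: -308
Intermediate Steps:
x(A) = 5 + A
X(x(-3), -8) - 300 = -8 - 300 = -308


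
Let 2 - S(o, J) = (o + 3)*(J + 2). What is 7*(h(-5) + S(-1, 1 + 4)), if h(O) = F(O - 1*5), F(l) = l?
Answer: -154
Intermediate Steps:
S(o, J) = 2 - (2 + J)*(3 + o) (S(o, J) = 2 - (o + 3)*(J + 2) = 2 - (3 + o)*(2 + J) = 2 - (2 + J)*(3 + o))
h(O) = -5 + O (h(O) = O - 1*5 = O - 5 = -5 + O)
7*(h(-5) + S(-1, 1 + 4)) = 7*((-5 - 5) + (-4 - 3*(1 + 4) - 2*(-1) - 1*(1 + 4)*(-1))) = 7*(-10 + (-4 - 3*5 + 2 - 1*5*(-1))) = 7*(-10 + (-4 - 15 + 2 + 5)) = 7*(-10 - 12) = 7*(-22) = -154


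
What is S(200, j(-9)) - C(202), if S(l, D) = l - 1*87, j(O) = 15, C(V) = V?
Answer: -89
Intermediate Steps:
S(l, D) = -87 + l (S(l, D) = l - 87 = -87 + l)
S(200, j(-9)) - C(202) = (-87 + 200) - 1*202 = 113 - 202 = -89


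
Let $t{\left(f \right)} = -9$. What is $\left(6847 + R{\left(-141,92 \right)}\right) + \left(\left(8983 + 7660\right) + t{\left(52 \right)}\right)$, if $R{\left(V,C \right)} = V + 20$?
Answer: $23360$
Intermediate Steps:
$R{\left(V,C \right)} = 20 + V$
$\left(6847 + R{\left(-141,92 \right)}\right) + \left(\left(8983 + 7660\right) + t{\left(52 \right)}\right) = \left(6847 + \left(20 - 141\right)\right) + \left(\left(8983 + 7660\right) - 9\right) = \left(6847 - 121\right) + \left(16643 - 9\right) = 6726 + 16634 = 23360$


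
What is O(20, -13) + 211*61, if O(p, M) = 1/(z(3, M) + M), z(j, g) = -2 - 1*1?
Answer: 205935/16 ≈ 12871.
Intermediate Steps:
z(j, g) = -3 (z(j, g) = -2 - 1 = -3)
O(p, M) = 1/(-3 + M)
O(20, -13) + 211*61 = 1/(-3 - 13) + 211*61 = 1/(-16) + 12871 = -1/16 + 12871 = 205935/16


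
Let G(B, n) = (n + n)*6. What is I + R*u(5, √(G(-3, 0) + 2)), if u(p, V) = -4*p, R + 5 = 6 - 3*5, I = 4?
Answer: 284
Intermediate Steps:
G(B, n) = 12*n (G(B, n) = (2*n)*6 = 12*n)
R = -14 (R = -5 + (6 - 3*5) = -5 + (6 - 15) = -5 - 9 = -14)
I + R*u(5, √(G(-3, 0) + 2)) = 4 - (-56)*5 = 4 - 14*(-20) = 4 + 280 = 284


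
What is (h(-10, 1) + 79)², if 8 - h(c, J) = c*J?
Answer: 9409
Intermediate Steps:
h(c, J) = 8 - J*c (h(c, J) = 8 - c*J = 8 - J*c)
(h(-10, 1) + 79)² = ((8 - 1*1*(-10)) + 79)² = ((8 + 10) + 79)² = (18 + 79)² = 97² = 9409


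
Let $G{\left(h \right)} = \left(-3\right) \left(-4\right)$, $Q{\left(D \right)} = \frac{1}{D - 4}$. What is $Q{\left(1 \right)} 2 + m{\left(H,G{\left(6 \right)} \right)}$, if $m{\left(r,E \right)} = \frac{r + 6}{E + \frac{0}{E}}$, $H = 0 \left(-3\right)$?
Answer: $- \frac{1}{6} \approx -0.16667$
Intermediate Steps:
$H = 0$
$Q{\left(D \right)} = \frac{1}{-4 + D}$
$G{\left(h \right)} = 12$
$m{\left(r,E \right)} = \frac{6 + r}{E}$ ($m{\left(r,E \right)} = \frac{6 + r}{E + 0} = \frac{6 + r}{E}$)
$Q{\left(1 \right)} 2 + m{\left(H,G{\left(6 \right)} \right)} = \frac{1}{-4 + 1} \cdot 2 + \frac{6 + 0}{12} = \frac{1}{-3} \cdot 2 + \frac{1}{12} \cdot 6 = \left(- \frac{1}{3}\right) 2 + \frac{1}{2} = - \frac{2}{3} + \frac{1}{2} = - \frac{1}{6}$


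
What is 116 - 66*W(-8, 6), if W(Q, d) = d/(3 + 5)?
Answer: 133/2 ≈ 66.500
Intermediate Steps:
W(Q, d) = d/8
116 - 66*W(-8, 6) = 116 - 33*6/4 = 116 - 66*3/4 = 116 - 99/2 = 133/2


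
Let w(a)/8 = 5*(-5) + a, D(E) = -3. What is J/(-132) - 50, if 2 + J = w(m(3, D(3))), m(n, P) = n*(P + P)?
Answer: -3127/66 ≈ -47.379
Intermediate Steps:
m(n, P) = 2*P*n (m(n, P) = n*(2*P) = 2*P*n)
w(a) = -200 + 8*a (w(a) = 8*(5*(-5) + a) = 8*(-25 + a) = -200 + 8*a)
J = -346 (J = -2 + (-200 + 8*(2*(-3)*3)) = -2 + (-200 + 8*(-18)) = -2 + (-200 - 144) = -2 - 344 = -346)
J/(-132) - 50 = -346/(-132) - 50 = -1/132*(-346) - 50 = 173/66 - 50 = -3127/66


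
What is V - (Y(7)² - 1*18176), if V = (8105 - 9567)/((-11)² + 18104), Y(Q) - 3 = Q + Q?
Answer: 325989113/18225 ≈ 17887.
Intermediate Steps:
Y(Q) = 3 + 2*Q (Y(Q) = 3 + (Q + Q) = 3 + 2*Q)
V = -1462/18225 (V = -1462/(121 + 18104) = -1462/18225 ≈ -0.080220)
V - (Y(7)² - 1*18176) = -1462/18225 - ((3 + 2*7)² - 1*18176) = -1462/18225 - ((3 + 14)² - 18176) = -1462/18225 - (17² - 18176) = -1462/18225 - (289 - 18176) = -1462/18225 - 1*(-17887) = -1462/18225 + 17887 = 325989113/18225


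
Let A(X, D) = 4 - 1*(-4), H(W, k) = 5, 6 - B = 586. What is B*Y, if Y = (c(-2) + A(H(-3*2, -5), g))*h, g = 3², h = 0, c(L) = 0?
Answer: 0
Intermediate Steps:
B = -580 (B = 6 - 1*586 = 6 - 586 = -580)
g = 9
A(X, D) = 8 (A(X, D) = 4 + 4 = 8)
Y = 0 (Y = (0 + 8)*0 = 8*0 = 0)
B*Y = -580*0 = 0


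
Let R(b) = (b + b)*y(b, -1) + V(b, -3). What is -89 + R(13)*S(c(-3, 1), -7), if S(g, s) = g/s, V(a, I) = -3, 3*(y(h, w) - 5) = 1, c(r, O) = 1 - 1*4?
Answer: -216/7 ≈ -30.857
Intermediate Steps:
c(r, O) = -3 (c(r, O) = 1 - 4 = -3)
y(h, w) = 16/3 (y(h, w) = 5 + (1/3)*1 = 5 + 1/3 = 16/3)
R(b) = -3 + 32*b/3 (R(b) = (b + b)*(16/3) - 3 = (2*b)*(16/3) - 3 = 32*b/3 - 3 = -3 + 32*b/3)
-89 + R(13)*S(c(-3, 1), -7) = -89 + (-3 + (32/3)*13)*(-3/(-7)) = -89 + (-3 + 416/3)*(-3*(-1/7)) = -89 + (407/3)*(3/7) = -89 + 407/7 = -216/7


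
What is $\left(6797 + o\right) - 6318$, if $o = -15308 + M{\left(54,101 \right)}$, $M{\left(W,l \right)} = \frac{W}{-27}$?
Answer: $-14831$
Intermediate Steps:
$M{\left(W,l \right)} = - \frac{W}{27}$ ($M{\left(W,l \right)} = W \left(- \frac{1}{27}\right) = - \frac{W}{27}$)
$o = -15310$ ($o = -15308 - 2 = -15310$)
$\left(6797 + o\right) - 6318 = \left(6797 - 15310\right) - 6318 = -8513 - 6318 = -14831$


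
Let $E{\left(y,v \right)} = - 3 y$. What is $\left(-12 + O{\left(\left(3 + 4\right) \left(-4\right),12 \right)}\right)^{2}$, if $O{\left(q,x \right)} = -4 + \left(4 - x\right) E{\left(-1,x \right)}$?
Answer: $1600$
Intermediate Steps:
$O{\left(q,x \right)} = 8 - 3 x$ ($O{\left(q,x \right)} = -4 + \left(4 - x\right) \left(\left(-3\right) \left(-1\right)\right) = -4 + \left(4 - x\right) 3 = -4 - \left(-12 + 3 x\right) = 8 - 3 x$)
$\left(-12 + O{\left(\left(3 + 4\right) \left(-4\right),12 \right)}\right)^{2} = \left(-12 + \left(8 - 36\right)\right)^{2} = \left(-12 - 28\right)^{2} = \left(-40\right)^{2} = 1600$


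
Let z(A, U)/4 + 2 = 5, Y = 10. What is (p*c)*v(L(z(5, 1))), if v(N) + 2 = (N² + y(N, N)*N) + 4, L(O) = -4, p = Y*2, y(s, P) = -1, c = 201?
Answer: 88440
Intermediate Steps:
z(A, U) = 12 (z(A, U) = -8 + 4*5 = -8 + 20 = 12)
p = 20 (p = 10*2 = 20)
v(N) = 2 + N² - N (v(N) = -2 + ((N² - N) + 4) = -2 + (4 + N² - N) = 2 + N² - N)
(p*c)*v(L(z(5, 1))) = (20*201)*(2 + (-4)² - 1*(-4)) = 4020*(2 + 16 + 4) = 4020*22 = 88440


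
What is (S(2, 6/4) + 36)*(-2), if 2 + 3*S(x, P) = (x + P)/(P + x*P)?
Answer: -1922/27 ≈ -71.185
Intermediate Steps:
S(x, P) = -⅔ + (P + x)/(3*(P + P*x)) (S(x, P) = -⅔ + ((x + P)/(P + x*P))/3 = -⅔ + ((P + x)/(P + P*x))/3 = -⅔ + (P + x)/(3*(P + P*x)))
(S(2, 6/4) + 36)*(-2) = ((2 - 6/4 - 2*6/4*2)/(3*((6/4))*(1 + 2)) + 36)*(-2) = ((⅓)*(2 - 6/4 - 2*6*(¼)*2)/((6*(¼))*3) + 36)*(-2) = ((⅓)*(⅓)*(2 - 1*3/2 - 2*3/2*2)/(3/2) + 36)*(-2) = ((⅓)*(⅔)*(⅓)*(2 - 3/2 - 6) + 36)*(-2) = ((⅓)*(⅔)*(⅓)*(-11/2) + 36)*(-2) = (-11/27 + 36)*(-2) = (961/27)*(-2) = -1922/27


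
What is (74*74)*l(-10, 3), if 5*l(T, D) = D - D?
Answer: 0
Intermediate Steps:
l(T, D) = 0 (l(T, D) = (D - D)/5 = (⅕)*0 = 0)
(74*74)*l(-10, 3) = (74*74)*0 = 5476*0 = 0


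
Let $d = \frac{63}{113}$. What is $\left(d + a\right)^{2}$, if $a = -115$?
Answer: $\frac{167236624}{12769} \approx 13097.0$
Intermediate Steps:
$d = \frac{63}{113}$ ($d = 63 \cdot \frac{1}{113} = \frac{63}{113} \approx 0.55752$)
$\left(d + a\right)^{2} = \left(\frac{63}{113} - 115\right)^{2} = \left(- \frac{12932}{113}\right)^{2} = \frac{167236624}{12769}$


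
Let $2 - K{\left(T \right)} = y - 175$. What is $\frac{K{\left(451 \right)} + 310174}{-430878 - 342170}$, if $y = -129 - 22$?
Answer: $- \frac{155251}{386524} \approx -0.40166$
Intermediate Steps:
$y = -151$ ($y = -129 - 22 = -151$)
$K{\left(T \right)} = 328$ ($K{\left(T \right)} = 2 - \left(-151 - 175\right) = 2 - -326 = 2 + 326 = 328$)
$\frac{K{\left(451 \right)} + 310174}{-430878 - 342170} = \frac{328 + 310174}{-430878 - 342170} = \frac{310502}{-773048} = 310502 \left(- \frac{1}{773048}\right) = - \frac{155251}{386524}$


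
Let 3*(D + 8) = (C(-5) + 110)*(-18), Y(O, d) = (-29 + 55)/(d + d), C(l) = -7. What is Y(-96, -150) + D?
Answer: -93913/150 ≈ -626.09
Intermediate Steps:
Y(O, d) = 13/d (Y(O, d) = 26/((2*d)) = 26*(1/(2*d)) = 13/d)
D = -626 (D = -8 + ((-7 + 110)*(-18))/3 = -8 + (103*(-18))/3 = -8 + (⅓)*(-1854) = -8 - 618 = -626)
Y(-96, -150) + D = 13/(-150) - 626 = 13*(-1/150) - 626 = -13/150 - 626 = -93913/150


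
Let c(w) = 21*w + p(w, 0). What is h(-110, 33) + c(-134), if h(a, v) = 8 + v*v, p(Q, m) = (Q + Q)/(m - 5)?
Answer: -8317/5 ≈ -1663.4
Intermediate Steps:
p(Q, m) = 2*Q/(-5 + m) (p(Q, m) = (2*Q)/(-5 + m) = 2*Q/(-5 + m))
h(a, v) = 8 + v²
c(w) = 103*w/5 (c(w) = 21*w + 2*w/(-5 + 0) = 21*w + 2*w/(-5) = 21*w + 2*w*(-⅕) = 21*w - 2*w/5 = 103*w/5)
h(-110, 33) + c(-134) = (8 + 33²) + (103/5)*(-134) = (8 + 1089) - 13802/5 = 1097 - 13802/5 = -8317/5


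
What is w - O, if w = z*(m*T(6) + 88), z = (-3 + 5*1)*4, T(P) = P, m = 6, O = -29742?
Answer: 30734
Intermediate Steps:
z = 8 (z = (-3 + 5)*4 = 2*4 = 8)
w = 992 (w = 8*(6*6 + 88) = 8*(36 + 88) = 8*124 = 992)
w - O = 992 - 1*(-29742) = 992 + 29742 = 30734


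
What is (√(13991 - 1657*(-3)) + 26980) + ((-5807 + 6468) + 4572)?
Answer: 32213 + √18962 ≈ 32351.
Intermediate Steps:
(√(13991 - 1657*(-3)) + 26980) + ((-5807 + 6468) + 4572) = (√(13991 + 4971) + 26980) + (661 + 4572) = (√18962 + 26980) + 5233 = (26980 + √18962) + 5233 = 32213 + √18962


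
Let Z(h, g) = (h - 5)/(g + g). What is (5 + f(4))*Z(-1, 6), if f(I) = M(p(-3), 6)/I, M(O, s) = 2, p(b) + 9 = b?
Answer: -11/4 ≈ -2.7500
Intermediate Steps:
p(b) = -9 + b
Z(h, g) = (-5 + h)/(2*g) (Z(h, g) = (-5 + h)/((2*g)) = (-5 + h)*(1/(2*g)) = (-5 + h)/(2*g))
f(I) = 2/I
(5 + f(4))*Z(-1, 6) = (5 + 2/4)*((1/2)*(-5 - 1)/6) = (5 + 2*(1/4))*((1/2)*(1/6)*(-6)) = (5 + 1/2)*(-1/2) = (11/2)*(-1/2) = -11/4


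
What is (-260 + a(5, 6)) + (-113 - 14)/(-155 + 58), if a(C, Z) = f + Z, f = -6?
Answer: -25093/97 ≈ -258.69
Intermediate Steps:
a(C, Z) = -6 + Z
(-260 + a(5, 6)) + (-113 - 14)/(-155 + 58) = (-260 + (-6 + 6)) + (-113 - 14)/(-155 + 58) = (-260 + 0) - 127/(-97) = -260 - 127*(-1/97) = -260 + 127/97 = -25093/97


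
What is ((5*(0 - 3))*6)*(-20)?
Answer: 1800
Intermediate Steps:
((5*(0 - 3))*6)*(-20) = ((5*(-3))*6)*(-20) = -15*6*(-20) = -90*(-20) = 1800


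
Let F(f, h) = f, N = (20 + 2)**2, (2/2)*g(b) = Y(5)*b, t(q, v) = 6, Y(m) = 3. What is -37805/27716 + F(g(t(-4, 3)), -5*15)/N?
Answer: -4449683/3353636 ≈ -1.3268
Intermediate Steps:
g(b) = 3*b
N = 484 (N = 22**2 = 484)
-37805/27716 + F(g(t(-4, 3)), -5*15)/N = -37805/27716 + (3*6)/484 = -37805*1/27716 + 18*(1/484) = -37805/27716 + 9/242 = -4449683/3353636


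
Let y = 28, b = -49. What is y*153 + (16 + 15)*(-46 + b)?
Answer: 1339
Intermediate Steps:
y*153 + (16 + 15)*(-46 + b) = 28*153 + (16 + 15)*(-46 - 49) = 4284 + 31*(-95) = 4284 - 2945 = 1339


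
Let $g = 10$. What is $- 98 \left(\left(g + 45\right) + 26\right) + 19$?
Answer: $-7919$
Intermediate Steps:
$- 98 \left(\left(g + 45\right) + 26\right) + 19 = - 98 \left(\left(10 + 45\right) + 26\right) + 19 = - 98 \left(55 + 26\right) + 19 = \left(-98\right) 81 + 19 = -7938 + 19 = -7919$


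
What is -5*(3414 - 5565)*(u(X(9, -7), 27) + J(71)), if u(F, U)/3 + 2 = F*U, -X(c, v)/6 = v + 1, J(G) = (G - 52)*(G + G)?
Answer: 60314040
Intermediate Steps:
J(G) = 2*G*(-52 + G) (J(G) = (-52 + G)*(2*G) = 2*G*(-52 + G))
X(c, v) = -6 - 6*v (X(c, v) = -6*(v + 1) = -6*(1 + v) = -6 - 6*v)
u(F, U) = -6 + 3*F*U (u(F, U) = -6 + 3*(F*U) = -6 + 3*F*U)
-5*(3414 - 5565)*(u(X(9, -7), 27) + J(71)) = -5*(3414 - 5565)*((-6 + 3*(-6 - 6*(-7))*27) + 2*71*(-52 + 71)) = -(-10755)*((-6 + 3*(-6 + 42)*27) + 2*71*19) = -(-10755)*((-6 + 3*36*27) + 2698) = -(-10755)*((-6 + 2916) + 2698) = -(-10755)*(2910 + 2698) = -(-10755)*5608 = -5*(-12062808) = 60314040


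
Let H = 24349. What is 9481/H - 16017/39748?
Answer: -691955/50938108 ≈ -0.013584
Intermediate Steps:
9481/H - 16017/39748 = 9481/24349 - 16017/39748 = 9481*(1/24349) - 16017*1/39748 = 9481/24349 - 843/2092 = -691955/50938108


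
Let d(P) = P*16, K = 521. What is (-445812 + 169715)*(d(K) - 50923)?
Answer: 11758142939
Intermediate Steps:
d(P) = 16*P
(-445812 + 169715)*(d(K) - 50923) = (-445812 + 169715)*(16*521 - 50923) = -276097*(8336 - 50923) = -276097*(-42587) = 11758142939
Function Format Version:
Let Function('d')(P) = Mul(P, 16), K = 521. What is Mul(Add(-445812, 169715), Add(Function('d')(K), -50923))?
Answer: 11758142939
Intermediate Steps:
Function('d')(P) = Mul(16, P)
Mul(Add(-445812, 169715), Add(Function('d')(K), -50923)) = Mul(Add(-445812, 169715), Add(Mul(16, 521), -50923)) = Mul(-276097, Add(8336, -50923)) = Mul(-276097, -42587) = 11758142939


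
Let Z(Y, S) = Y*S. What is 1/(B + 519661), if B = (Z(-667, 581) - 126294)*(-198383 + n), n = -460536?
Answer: 1/338566939160 ≈ 2.9536e-12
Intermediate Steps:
Z(Y, S) = S*Y
B = 338566419499 (B = (581*(-667) - 126294)*(-198383 - 460536) = (-387527 - 126294)*(-658919) = -513821*(-658919) = 338566419499)
1/(B + 519661) = 1/(338566419499 + 519661) = 1/338566939160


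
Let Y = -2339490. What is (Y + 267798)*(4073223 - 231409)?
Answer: -7959055329288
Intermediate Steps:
(Y + 267798)*(4073223 - 231409) = (-2339490 + 267798)*(4073223 - 231409) = -2071692*3841814 = -7959055329288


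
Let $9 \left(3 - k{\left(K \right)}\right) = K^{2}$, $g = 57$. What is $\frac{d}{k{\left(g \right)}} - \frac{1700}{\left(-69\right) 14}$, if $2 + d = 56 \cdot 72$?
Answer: $- \frac{821095}{86457} \approx -9.4971$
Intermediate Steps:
$k{\left(K \right)} = 3 - \frac{K^{2}}{9}$
$d = 4030$ ($d = -2 + 56 \cdot 72 = -2 + 4032 = 4030$)
$\frac{d}{k{\left(g \right)}} - \frac{1700}{\left(-69\right) 14} = \frac{4030}{3 - \frac{57^{2}}{9}} - \frac{1700}{\left(-69\right) 14} = \frac{4030}{3 - 361} - \frac{1700}{-966} = \frac{4030}{3 - 361} - - \frac{850}{483} = \frac{4030}{-358} + \frac{850}{483} = 4030 \left(- \frac{1}{358}\right) + \frac{850}{483} = - \frac{2015}{179} + \frac{850}{483} = - \frac{821095}{86457}$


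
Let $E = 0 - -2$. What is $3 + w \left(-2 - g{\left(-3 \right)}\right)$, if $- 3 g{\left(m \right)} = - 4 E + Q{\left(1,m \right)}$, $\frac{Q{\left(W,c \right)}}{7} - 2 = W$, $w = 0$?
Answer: $3$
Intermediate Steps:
$E = 2$ ($E = 0 + 2 = 2$)
$Q{\left(W,c \right)} = 14 + 7 W$
$g{\left(m \right)} = - \frac{13}{3}$ ($g{\left(m \right)} = - \frac{\left(-4\right) 2 + \left(14 + 7 \cdot 1\right)}{3} = - \frac{-8 + \left(14 + 7\right)}{3} = - \frac{-8 + 21}{3} = \left(- \frac{1}{3}\right) 13 = - \frac{13}{3}$)
$3 + w \left(-2 - g{\left(-3 \right)}\right) = 3 + 0 \left(-2 - - \frac{13}{3}\right) = 3 + 0 \left(-2 + \frac{13}{3}\right) = 3 + 0 \cdot \frac{7}{3} = 3 + 0 = 3$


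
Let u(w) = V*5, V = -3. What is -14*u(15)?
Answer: 210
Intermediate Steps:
u(w) = -15 (u(w) = -3*5 = -15)
-14*u(15) = -14*(-15) = 210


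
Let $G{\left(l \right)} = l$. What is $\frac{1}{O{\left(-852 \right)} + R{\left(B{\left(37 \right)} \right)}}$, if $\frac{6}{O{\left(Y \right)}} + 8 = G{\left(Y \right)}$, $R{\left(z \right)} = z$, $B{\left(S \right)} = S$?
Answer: $\frac{430}{15907} \approx 0.027032$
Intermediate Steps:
$O{\left(Y \right)} = \frac{6}{-8 + Y}$
$\frac{1}{O{\left(-852 \right)} + R{\left(B{\left(37 \right)} \right)}} = \frac{1}{\frac{6}{-8 - 852} + 37} = \frac{1}{\frac{6}{-860} + 37} = \frac{1}{6 \left(- \frac{1}{860}\right) + 37} = \frac{1}{- \frac{3}{430} + 37} = \frac{1}{\frac{15907}{430}} = \frac{430}{15907}$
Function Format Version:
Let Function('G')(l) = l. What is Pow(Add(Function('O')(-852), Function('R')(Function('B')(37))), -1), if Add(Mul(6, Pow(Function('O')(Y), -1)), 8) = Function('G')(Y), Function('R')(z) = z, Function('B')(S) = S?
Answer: Rational(430, 15907) ≈ 0.027032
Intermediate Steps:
Function('O')(Y) = Mul(6, Pow(Add(-8, Y), -1))
Pow(Add(Function('O')(-852), Function('R')(Function('B')(37))), -1) = Pow(Add(Mul(6, Pow(Add(-8, -852), -1)), 37), -1) = Pow(Add(Mul(6, Pow(-860, -1)), 37), -1) = Pow(Add(Mul(6, Rational(-1, 860)), 37), -1) = Pow(Add(Rational(-3, 430), 37), -1) = Pow(Rational(15907, 430), -1) = Rational(430, 15907)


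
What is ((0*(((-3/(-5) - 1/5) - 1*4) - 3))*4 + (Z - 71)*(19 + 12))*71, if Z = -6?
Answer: -169477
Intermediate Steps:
((0*(((-3/(-5) - 1/5) - 1*4) - 3))*4 + (Z - 71)*(19 + 12))*71 = ((0*(((-3/(-5) - 1/5) - 1*4) - 3))*4 + (-6 - 71)*(19 + 12))*71 = ((0*(((-3*(-⅕) - 1*⅕) - 4) - 3))*4 - 77*31)*71 = ((0*(((⅗ - ⅕) - 4) - 3))*4 - 2387)*71 = ((0*((⅖ - 4) - 3))*4 - 2387)*71 = ((0*(-18/5 - 3))*4 - 2387)*71 = ((0*(-33/5))*4 - 2387)*71 = (0*4 - 2387)*71 = (0 - 2387)*71 = -2387*71 = -169477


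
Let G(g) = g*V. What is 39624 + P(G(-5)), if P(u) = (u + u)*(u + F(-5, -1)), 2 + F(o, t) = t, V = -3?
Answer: 39984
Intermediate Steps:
F(o, t) = -2 + t
G(g) = -3*g (G(g) = g*(-3) = -3*g)
P(u) = 2*u*(-3 + u) (P(u) = (u + u)*(u + (-2 - 1)) = (2*u)*(u - 3) = (2*u)*(-3 + u) = 2*u*(-3 + u))
39624 + P(G(-5)) = 39624 + 2*(-3*(-5))*(-3 - 3*(-5)) = 39624 + 2*15*(-3 + 15) = 39624 + 2*15*12 = 39624 + 360 = 39984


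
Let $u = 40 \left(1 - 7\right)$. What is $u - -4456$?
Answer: $4216$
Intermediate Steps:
$u = -240$ ($u = 40 \left(1 - 7\right) = 40 \left(-6\right) = -240$)
$u - -4456 = -240 - -4456 = -240 + 4456 = 4216$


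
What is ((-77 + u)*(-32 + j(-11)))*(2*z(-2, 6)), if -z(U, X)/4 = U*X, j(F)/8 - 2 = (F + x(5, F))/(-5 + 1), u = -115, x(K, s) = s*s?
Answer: 4349952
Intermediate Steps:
x(K, s) = s**2
j(F) = 16 - 2*F - 2*F**2 (j(F) = 16 + 8*((F + F**2)/(-5 + 1)) = 16 + 8*((F + F**2)/(-4)) = 16 + 8*((F + F**2)*(-1/4)) = 16 + 8*(-F/4 - F**2/4) = 16 + (-2*F - 2*F**2) = 16 - 2*F - 2*F**2)
z(U, X) = -4*U*X
((-77 + u)*(-32 + j(-11)))*(2*z(-2, 6)) = ((-77 - 115)*(-32 + (16 - 2*(-11) - 2*(-11)**2)))*(2*(-4*(-2)*6)) = (-192*(-32 + (16 + 22 - 2*121)))*(2*48) = -192*(-32 + (16 + 22 - 242))*96 = -192*(-32 - 204)*96 = -192*(-236)*96 = 45312*96 = 4349952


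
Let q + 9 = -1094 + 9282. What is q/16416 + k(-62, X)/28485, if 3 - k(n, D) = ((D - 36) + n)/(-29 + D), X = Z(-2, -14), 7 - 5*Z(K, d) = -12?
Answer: 181196321/363696480 ≈ 0.49821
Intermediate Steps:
Z(K, d) = 19/5 (Z(K, d) = 7/5 - 1/5*(-12) = 7/5 + 12/5 = 19/5)
X = 19/5 ≈ 3.8000
k(n, D) = 3 - (-36 + D + n)/(-29 + D) (k(n, D) = 3 - ((D - 36) + n)/(-29 + D) = 3 - ((-36 + D) + n)/(-29 + D) = 3 - (-36 + D + n)/(-29 + D))
q = 8179 (q = -9 + (-1094 + 9282) = -9 + 8188 = 8179)
q/16416 + k(-62, X)/28485 = 8179/16416 + ((-51 - 1*(-62) + 2*(19/5))/(-29 + 19/5))/28485 = 8179*(1/16416) + ((-51 + 62 + 38/5)/(-126/5))*(1/28485) = 8179/16416 - 5/126*93/5*(1/28485) = 8179/16416 - 31/42*1/28485 = 8179/16416 - 31/1196370 = 181196321/363696480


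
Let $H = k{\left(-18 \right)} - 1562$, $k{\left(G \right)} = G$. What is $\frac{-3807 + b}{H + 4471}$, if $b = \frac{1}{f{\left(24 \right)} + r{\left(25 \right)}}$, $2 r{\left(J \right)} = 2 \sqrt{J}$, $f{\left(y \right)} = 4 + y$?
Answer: $- \frac{125630}{95403} \approx -1.3168$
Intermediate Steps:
$H = -1580$ ($H = -18 - 1562 = -1580$)
$r{\left(J \right)} = \sqrt{J}$ ($r{\left(J \right)} = \frac{2 \sqrt{J}}{2} = \sqrt{J}$)
$b = \frac{1}{33}$ ($b = \frac{1}{\left(4 + 24\right) + \sqrt{25}} = \frac{1}{28 + 5} = \frac{1}{33} \approx 0.030303$)
$\frac{-3807 + b}{H + 4471} = \frac{-3807 + \frac{1}{33}}{-1580 + 4471} = - \frac{125630}{33 \cdot 2891} = \left(- \frac{125630}{33}\right) \frac{1}{2891} = - \frac{125630}{95403}$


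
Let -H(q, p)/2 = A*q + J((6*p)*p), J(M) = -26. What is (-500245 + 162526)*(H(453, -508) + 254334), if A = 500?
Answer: 67075721466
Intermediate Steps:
H(q, p) = 52 - 1000*q (H(q, p) = -2*(500*q - 26) = -2*(-26 + 500*q) = 52 - 1000*q)
(-500245 + 162526)*(H(453, -508) + 254334) = (-500245 + 162526)*((52 - 1000*453) + 254334) = -337719*((52 - 453000) + 254334) = -337719*(-452948 + 254334) = -337719*(-198614) = 67075721466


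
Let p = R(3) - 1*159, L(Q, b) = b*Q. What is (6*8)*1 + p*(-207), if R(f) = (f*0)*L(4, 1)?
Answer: 32961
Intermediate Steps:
L(Q, b) = Q*b
R(f) = 0 (R(f) = (f*0)*(4*1) = 0*4 = 0)
p = -159 (p = 0 - 1*159 = 0 - 159 = -159)
(6*8)*1 + p*(-207) = (6*8)*1 - 159*(-207) = 48*1 + 32913 = 48 + 32913 = 32961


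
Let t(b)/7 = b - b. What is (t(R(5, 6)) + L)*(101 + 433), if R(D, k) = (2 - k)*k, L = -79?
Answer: -42186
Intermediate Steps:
R(D, k) = k*(2 - k)
t(b) = 0 (t(b) = 7*(b - b) = 7*0 = 0)
(t(R(5, 6)) + L)*(101 + 433) = (0 - 79)*(101 + 433) = -79*534 = -42186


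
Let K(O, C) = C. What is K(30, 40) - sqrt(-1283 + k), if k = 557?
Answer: 40 - 11*I*sqrt(6) ≈ 40.0 - 26.944*I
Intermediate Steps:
K(30, 40) - sqrt(-1283 + k) = 40 - sqrt(-1283 + 557) = 40 - sqrt(-726) = 40 - 11*I*sqrt(6)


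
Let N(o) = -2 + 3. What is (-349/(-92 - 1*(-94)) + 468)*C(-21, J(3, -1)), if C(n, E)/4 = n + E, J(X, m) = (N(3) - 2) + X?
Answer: -22306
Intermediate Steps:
N(o) = 1
J(X, m) = -1 + X (J(X, m) = (1 - 2) + X = -1 + X)
C(n, E) = 4*E + 4*n (C(n, E) = 4*(n + E) = 4*(E + n) = 4*E + 4*n)
(-349/(-92 - 1*(-94)) + 468)*C(-21, J(3, -1)) = (-349/(-92 - 1*(-94)) + 468)*(4*(-1 + 3) + 4*(-21)) = (-349/(-92 + 94) + 468)*(4*2 - 84) = (-349/2 + 468)*(8 - 84) = (-349*½ + 468)*(-76) = (-349/2 + 468)*(-76) = (587/2)*(-76) = -22306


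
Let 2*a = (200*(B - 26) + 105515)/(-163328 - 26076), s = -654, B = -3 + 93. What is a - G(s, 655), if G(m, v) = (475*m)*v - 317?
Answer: 77078361869821/378808 ≈ 2.0348e+8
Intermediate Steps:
B = 90
G(m, v) = -317 + 475*m*v (G(m, v) = 475*m*v - 317 = -317 + 475*m*v)
a = -118315/378808 (a = ((200*(90 - 26) + 105515)/(-163328 - 26076))/2 = ((200*64 + 105515)/(-189404))/2 = ((12800 + 105515)*(-1/189404))/2 = (118315*(-1/189404))/2 = (½)*(-118315/189404) = -118315/378808 ≈ -0.31234)
a - G(s, 655) = -118315/378808 - (-317 + 475*(-654)*655) = -118315/378808 - (-317 - 203475750) = -118315/378808 - 1*(-203476067) = -118315/378808 + 203476067 = 77078361869821/378808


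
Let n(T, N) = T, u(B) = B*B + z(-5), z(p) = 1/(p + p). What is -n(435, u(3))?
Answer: -435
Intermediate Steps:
z(p) = 1/(2*p)
u(B) = -⅒ + B² (u(B) = B*B + (½)/(-5) = B² + (½)*(-⅕) = B² - ⅒ = -⅒ + B²)
-n(435, u(3)) = -1*435 = -435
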